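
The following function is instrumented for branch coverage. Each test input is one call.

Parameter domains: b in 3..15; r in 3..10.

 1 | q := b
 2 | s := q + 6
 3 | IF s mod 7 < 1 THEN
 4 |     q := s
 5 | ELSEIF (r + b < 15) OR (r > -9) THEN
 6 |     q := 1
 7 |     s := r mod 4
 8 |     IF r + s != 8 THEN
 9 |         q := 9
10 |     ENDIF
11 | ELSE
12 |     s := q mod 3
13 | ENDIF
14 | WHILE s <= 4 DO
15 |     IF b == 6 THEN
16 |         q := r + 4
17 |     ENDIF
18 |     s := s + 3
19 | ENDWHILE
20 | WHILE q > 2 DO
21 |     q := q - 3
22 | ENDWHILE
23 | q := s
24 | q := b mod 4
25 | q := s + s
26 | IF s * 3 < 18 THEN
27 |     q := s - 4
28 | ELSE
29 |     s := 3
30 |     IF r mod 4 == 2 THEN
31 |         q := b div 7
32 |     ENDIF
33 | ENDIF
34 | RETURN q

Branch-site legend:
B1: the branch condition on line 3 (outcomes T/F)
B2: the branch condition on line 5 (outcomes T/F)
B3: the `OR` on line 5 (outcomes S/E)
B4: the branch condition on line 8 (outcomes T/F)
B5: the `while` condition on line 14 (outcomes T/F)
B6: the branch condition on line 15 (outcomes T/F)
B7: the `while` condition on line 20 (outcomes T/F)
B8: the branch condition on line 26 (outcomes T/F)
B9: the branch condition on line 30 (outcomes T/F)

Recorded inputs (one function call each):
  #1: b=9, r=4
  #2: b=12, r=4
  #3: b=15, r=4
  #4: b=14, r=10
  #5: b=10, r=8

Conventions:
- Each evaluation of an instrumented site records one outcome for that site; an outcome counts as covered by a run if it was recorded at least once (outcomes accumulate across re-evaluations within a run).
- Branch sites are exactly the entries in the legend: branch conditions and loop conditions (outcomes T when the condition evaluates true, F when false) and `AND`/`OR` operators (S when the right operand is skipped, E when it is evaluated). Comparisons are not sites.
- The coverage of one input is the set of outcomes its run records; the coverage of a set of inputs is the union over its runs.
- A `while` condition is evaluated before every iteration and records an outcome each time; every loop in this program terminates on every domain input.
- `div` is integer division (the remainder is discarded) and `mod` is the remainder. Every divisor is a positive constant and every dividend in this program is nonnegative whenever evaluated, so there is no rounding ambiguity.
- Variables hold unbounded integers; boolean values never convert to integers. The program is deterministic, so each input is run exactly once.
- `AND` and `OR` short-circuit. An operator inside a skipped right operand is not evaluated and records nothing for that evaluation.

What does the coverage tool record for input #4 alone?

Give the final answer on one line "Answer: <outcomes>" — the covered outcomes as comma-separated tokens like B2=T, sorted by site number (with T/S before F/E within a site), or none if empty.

Running input #4 (b=14, r=10), event by event:
  B1->F, B3->E, B2->T, B4->T, B5->T, B6->F, B5->F, B7->T, B7->T, B7->T
  B7->F, B8->T
distinct outcomes covered: B1=F, B2=T, B3=E, B4=T, B5=T, B5=F, B6=F, B7=T, B7=F, B8=T

Answer: B1=F, B2=T, B3=E, B4=T, B5=T, B5=F, B6=F, B7=T, B7=F, B8=T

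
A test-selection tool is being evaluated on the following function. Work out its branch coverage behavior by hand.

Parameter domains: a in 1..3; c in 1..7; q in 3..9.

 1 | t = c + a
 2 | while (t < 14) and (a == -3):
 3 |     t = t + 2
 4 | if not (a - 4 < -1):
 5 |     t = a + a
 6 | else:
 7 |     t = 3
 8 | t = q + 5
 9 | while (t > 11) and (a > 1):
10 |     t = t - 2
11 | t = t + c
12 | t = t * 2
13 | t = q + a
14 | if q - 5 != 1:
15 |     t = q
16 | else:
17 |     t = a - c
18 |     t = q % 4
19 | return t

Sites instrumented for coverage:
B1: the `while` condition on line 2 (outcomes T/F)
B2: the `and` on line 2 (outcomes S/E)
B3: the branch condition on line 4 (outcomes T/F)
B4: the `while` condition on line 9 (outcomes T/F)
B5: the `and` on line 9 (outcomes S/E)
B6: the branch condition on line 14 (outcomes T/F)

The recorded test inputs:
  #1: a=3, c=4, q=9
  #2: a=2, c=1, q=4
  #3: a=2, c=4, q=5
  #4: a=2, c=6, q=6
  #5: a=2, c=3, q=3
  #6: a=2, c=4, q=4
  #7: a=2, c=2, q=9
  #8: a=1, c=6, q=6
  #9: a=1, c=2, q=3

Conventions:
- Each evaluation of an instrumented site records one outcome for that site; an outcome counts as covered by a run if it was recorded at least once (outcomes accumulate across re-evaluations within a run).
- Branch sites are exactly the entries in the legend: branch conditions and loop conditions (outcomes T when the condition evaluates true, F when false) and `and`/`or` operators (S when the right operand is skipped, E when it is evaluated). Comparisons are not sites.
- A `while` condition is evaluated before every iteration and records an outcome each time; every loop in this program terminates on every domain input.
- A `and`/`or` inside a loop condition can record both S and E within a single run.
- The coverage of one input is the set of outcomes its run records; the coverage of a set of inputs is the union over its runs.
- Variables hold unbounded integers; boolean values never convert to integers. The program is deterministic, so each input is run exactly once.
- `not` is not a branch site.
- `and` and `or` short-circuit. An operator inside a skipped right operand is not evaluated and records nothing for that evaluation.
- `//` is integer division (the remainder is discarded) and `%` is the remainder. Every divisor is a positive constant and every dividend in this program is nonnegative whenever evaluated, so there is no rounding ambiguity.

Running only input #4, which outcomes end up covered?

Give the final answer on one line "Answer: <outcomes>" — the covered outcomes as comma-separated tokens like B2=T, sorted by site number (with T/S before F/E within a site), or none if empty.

Simulating input #4 (a=2, c=6, q=6) step by step:
  B2->E, B1->F, B3->F, B5->S, B4->F, B6->F
deduplicating events, the covered set is: B1=F, B2=E, B3=F, B4=F, B5=S, B6=F

Answer: B1=F, B2=E, B3=F, B4=F, B5=S, B6=F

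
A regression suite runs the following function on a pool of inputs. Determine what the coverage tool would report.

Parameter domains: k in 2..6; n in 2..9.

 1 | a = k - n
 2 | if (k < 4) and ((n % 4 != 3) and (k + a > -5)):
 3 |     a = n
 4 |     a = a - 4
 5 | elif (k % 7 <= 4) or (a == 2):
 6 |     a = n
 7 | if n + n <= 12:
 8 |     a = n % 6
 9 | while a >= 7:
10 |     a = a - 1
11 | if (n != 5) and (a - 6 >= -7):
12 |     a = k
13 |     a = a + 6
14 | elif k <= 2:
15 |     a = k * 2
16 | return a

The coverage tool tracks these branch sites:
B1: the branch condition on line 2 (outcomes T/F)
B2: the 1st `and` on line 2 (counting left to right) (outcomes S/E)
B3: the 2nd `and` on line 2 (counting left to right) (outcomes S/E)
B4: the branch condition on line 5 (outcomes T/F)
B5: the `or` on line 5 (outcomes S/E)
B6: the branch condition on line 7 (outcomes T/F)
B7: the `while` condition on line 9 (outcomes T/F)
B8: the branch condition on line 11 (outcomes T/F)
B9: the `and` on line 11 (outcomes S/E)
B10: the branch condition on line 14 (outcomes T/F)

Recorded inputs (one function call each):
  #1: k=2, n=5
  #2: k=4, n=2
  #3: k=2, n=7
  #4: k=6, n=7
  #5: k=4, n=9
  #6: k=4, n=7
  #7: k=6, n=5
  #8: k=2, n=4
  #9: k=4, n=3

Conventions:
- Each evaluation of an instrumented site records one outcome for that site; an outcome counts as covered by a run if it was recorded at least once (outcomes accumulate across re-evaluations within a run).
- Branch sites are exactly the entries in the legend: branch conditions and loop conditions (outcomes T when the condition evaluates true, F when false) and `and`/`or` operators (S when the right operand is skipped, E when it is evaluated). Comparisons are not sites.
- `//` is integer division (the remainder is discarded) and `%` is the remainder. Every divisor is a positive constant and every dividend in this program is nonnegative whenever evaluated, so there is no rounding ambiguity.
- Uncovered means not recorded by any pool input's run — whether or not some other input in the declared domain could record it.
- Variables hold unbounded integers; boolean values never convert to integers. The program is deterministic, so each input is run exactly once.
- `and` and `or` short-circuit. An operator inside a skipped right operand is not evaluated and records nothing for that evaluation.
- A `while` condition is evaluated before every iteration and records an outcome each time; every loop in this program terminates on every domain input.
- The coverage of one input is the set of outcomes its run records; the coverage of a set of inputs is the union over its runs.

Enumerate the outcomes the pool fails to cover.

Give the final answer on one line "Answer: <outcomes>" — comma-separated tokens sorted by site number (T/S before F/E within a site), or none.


test 1 (k=2, n=5) hits B1=T, B2=E, B3=E, B6=T, B7=F, B8=F, B9=S, B10=T
test 2 (k=4, n=2) hits B1=F, B2=S, B4=T, B5=S, B6=T, B7=F, B8=T, B9=E
test 3 (k=2, n=7) hits B1=F, B2=E, B3=S, B4=T, B5=S, B6=F, B7=T, B7=F, B8=T, B9=E
test 4 (k=6, n=7) hits B1=F, B2=S, B4=F, B5=E, B6=F, B7=F, B8=T, B9=E
test 5 (k=4, n=9) hits B1=F, B2=S, B4=T, B5=S, B6=F, B7=T, B7=F, B8=T, B9=E
test 6 (k=4, n=7) hits B1=F, B2=S, B4=T, B5=S, B6=F, B7=T, B7=F, B8=T, B9=E
test 7 (k=6, n=5) hits B1=F, B2=S, B4=F, B5=E, B6=T, B7=F, B8=F, B9=S, B10=F
test 8 (k=2, n=4) hits B1=T, B2=E, B3=E, B6=T, B7=F, B8=T, B9=E
test 9 (k=4, n=3) hits B1=F, B2=S, B4=T, B5=S, B6=T, B7=F, B8=T, B9=E
union over the pool: B1=T, B1=F, B2=S, B2=E, B3=S, B3=E, B4=T, B4=F, B5=S, B5=E, B6=T, B6=F, B7=T, B7=F, B8=T, B8=F, B9=S, B9=E, B10=T, B10=F
uncovered (0 of 20): none
Answer: none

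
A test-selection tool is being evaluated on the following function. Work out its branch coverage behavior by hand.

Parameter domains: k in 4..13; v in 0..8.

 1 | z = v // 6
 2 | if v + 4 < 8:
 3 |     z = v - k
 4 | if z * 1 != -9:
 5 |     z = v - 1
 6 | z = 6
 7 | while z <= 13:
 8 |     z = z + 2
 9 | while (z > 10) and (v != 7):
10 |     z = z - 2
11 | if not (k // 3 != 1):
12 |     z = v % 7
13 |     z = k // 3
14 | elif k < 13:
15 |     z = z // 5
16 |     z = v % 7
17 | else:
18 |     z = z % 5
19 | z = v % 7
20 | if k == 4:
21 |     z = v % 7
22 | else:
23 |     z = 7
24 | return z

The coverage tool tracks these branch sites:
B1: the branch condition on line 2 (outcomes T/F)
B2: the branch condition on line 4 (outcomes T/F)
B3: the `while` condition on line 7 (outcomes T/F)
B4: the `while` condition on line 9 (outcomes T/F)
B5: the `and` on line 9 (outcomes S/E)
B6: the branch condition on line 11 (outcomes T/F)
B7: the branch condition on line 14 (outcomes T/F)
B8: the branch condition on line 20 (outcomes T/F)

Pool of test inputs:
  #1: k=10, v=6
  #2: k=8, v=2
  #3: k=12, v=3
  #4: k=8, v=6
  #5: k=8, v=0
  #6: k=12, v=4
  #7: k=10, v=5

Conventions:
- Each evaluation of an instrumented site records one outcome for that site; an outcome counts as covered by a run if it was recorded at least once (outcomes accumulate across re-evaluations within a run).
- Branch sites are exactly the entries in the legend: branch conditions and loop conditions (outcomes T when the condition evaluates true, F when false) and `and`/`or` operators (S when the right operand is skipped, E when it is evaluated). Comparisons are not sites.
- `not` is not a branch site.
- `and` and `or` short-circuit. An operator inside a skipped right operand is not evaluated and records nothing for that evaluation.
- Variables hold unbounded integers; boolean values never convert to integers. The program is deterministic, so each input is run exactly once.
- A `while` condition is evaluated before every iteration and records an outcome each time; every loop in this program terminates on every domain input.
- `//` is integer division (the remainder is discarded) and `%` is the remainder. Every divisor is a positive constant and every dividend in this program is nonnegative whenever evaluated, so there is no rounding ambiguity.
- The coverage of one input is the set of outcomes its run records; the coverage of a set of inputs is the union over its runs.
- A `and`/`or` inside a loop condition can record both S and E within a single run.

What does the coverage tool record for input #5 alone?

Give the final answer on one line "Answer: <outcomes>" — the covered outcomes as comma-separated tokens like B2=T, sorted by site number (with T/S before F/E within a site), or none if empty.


Tracing the run of input #5 (k=8, v=0):
  B1->T, B2->T, B3->T, B3->T, B3->T, B3->T, B3->F, B5->E, B4->T, B5->E
  B4->T, B5->S, B4->F, B6->F, B7->T, B8->F
collecting distinct outcomes: B1=T, B2=T, B3=T, B3=F, B4=T, B4=F, B5=S, B5=E, B6=F, B7=T, B8=F
Answer: B1=T, B2=T, B3=T, B3=F, B4=T, B4=F, B5=S, B5=E, B6=F, B7=T, B8=F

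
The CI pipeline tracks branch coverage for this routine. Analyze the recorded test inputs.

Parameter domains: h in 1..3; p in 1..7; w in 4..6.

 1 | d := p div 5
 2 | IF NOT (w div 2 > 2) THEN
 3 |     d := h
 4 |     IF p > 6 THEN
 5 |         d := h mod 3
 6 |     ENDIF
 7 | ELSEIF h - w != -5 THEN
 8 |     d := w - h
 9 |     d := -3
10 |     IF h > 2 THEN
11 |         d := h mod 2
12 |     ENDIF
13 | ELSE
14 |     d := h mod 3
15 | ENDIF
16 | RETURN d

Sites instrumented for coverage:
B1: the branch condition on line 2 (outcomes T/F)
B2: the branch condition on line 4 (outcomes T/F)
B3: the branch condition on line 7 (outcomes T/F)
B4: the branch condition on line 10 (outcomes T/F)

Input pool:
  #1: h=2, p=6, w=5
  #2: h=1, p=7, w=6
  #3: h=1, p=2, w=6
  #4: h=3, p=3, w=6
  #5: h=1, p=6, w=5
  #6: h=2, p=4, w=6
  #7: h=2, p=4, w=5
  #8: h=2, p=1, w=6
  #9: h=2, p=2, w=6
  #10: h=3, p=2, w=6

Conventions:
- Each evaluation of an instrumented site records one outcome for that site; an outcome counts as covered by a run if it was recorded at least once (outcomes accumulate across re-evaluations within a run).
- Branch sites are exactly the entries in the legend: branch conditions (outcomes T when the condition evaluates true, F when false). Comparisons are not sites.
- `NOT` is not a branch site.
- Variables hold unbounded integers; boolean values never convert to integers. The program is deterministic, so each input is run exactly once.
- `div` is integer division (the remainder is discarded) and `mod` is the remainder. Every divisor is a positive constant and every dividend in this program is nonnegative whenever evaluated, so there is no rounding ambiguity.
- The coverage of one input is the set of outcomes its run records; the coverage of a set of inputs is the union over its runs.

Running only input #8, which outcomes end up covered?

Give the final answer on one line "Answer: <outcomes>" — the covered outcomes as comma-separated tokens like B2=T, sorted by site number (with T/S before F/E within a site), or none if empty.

Event log for input #8 (h=2, p=1, w=6):
  B1->F, B3->T, B4->F
collecting distinct outcomes: B1=F, B3=T, B4=F

Answer: B1=F, B3=T, B4=F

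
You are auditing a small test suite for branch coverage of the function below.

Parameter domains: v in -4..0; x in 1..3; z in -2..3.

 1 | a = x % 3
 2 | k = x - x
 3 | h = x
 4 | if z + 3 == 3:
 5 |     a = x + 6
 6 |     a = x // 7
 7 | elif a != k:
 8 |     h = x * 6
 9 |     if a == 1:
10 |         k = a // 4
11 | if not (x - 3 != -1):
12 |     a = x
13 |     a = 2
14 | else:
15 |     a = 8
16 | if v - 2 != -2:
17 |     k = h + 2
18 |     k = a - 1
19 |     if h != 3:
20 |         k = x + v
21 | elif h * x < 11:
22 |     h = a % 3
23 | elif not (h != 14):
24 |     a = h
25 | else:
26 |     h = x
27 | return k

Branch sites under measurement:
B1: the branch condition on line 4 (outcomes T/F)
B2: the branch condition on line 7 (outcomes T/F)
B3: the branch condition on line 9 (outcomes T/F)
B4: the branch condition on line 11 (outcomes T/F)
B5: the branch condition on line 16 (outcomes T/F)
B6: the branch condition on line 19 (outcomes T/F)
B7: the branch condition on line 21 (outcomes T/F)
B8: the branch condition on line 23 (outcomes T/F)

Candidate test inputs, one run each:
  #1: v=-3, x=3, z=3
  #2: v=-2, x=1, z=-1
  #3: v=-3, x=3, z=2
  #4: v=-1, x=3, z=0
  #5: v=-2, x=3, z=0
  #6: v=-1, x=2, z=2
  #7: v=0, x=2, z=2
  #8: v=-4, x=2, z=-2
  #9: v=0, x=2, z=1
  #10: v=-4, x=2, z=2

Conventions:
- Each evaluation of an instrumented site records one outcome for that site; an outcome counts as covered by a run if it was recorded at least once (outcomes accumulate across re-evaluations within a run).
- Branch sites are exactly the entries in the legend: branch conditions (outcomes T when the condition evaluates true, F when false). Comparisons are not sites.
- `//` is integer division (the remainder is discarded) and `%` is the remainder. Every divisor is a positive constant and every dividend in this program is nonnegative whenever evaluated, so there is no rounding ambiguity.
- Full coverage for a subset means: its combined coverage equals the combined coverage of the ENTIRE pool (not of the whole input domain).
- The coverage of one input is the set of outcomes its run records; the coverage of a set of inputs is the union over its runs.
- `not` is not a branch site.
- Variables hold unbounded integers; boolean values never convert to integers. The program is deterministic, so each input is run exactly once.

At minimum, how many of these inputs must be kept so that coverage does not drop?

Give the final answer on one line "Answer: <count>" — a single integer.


input #1, v=-3, x=3, z=3: events B1->F, B2->F, B4->F, B5->T, B6->F; outcomes B1=F, B2=F, B4=F, B5=T, B6=F
input #2, v=-2, x=1, z=-1: events B1->F, B2->T, B3->T, B4->F, B5->T, B6->T; outcomes B1=F, B2=T, B3=T, B4=F, B5=T, B6=T
input #3, v=-3, x=3, z=2: events B1->F, B2->F, B4->F, B5->T, B6->F; outcomes B1=F, B2=F, B4=F, B5=T, B6=F
input #4, v=-1, x=3, z=0: events B1->T, B4->F, B5->T, B6->F; outcomes B1=T, B4=F, B5=T, B6=F
input #5, v=-2, x=3, z=0: events B1->T, B4->F, B5->T, B6->F; outcomes B1=T, B4=F, B5=T, B6=F
input #6, v=-1, x=2, z=2: events B1->F, B2->T, B3->F, B4->T, B5->T, B6->T; outcomes B1=F, B2=T, B3=F, B4=T, B5=T, B6=T
input #7, v=0, x=2, z=2: events B1->F, B2->T, B3->F, B4->T, B5->F, B7->F, B8->F; outcomes B1=F, B2=T, B3=F, B4=T, B5=F, B7=F, B8=F
input #8, v=-4, x=2, z=-2: events B1->F, B2->T, B3->F, B4->T, B5->T, B6->T; outcomes B1=F, B2=T, B3=F, B4=T, B5=T, B6=T
input #9, v=0, x=2, z=1: events B1->F, B2->T, B3->F, B4->T, B5->F, B7->F, B8->F; outcomes B1=F, B2=T, B3=F, B4=T, B5=F, B7=F, B8=F
input #10, v=-4, x=2, z=2: events B1->F, B2->T, B3->F, B4->T, B5->T, B6->T; outcomes B1=F, B2=T, B3=F, B4=T, B5=T, B6=T
the full pool covers 14 outcomes: B1=T, B1=F, B2=T, B2=F, B3=T, B3=F, B4=T, B4=F, B5=T, B5=F, B6=T, B6=F, B7=F, B8=F
size 1 is not enough: best union over all size-1 subsets is 7/14
size 2 is not enough: best union over all size-2 subsets is 11/14
size 3 is not enough: best union over all size-3 subsets is 13/14
size 4: inputs {1, 2, 4, 7} cover all 14 outcomes, and no lexicographically smaller subset of this size does
Answer: 4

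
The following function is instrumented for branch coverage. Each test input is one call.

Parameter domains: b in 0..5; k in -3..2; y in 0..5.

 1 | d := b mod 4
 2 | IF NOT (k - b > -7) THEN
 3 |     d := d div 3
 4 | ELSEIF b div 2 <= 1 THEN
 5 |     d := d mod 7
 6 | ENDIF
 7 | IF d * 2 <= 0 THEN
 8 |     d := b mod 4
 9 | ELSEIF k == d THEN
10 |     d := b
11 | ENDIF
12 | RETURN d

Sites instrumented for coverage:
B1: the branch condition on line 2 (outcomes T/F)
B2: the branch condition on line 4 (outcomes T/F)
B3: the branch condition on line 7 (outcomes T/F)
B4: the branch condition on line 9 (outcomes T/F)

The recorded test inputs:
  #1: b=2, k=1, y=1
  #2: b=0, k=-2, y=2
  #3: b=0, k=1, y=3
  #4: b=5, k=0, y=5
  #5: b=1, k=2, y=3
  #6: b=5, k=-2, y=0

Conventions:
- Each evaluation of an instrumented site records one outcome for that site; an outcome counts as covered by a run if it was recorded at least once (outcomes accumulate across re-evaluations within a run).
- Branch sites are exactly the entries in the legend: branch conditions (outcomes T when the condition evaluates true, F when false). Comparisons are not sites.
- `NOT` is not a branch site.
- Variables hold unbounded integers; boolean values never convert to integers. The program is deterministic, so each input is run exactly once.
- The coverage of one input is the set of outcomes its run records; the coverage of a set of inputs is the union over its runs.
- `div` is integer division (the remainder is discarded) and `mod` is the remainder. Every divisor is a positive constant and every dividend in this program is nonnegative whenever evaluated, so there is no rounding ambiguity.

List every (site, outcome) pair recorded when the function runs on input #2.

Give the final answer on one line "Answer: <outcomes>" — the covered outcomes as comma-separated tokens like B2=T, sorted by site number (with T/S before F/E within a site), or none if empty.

Running input #2 (b=0, k=-2, y=2), event by event:
  B1->F, B2->T, B3->T
as a set, this run covers: B1=F, B2=T, B3=T

Answer: B1=F, B2=T, B3=T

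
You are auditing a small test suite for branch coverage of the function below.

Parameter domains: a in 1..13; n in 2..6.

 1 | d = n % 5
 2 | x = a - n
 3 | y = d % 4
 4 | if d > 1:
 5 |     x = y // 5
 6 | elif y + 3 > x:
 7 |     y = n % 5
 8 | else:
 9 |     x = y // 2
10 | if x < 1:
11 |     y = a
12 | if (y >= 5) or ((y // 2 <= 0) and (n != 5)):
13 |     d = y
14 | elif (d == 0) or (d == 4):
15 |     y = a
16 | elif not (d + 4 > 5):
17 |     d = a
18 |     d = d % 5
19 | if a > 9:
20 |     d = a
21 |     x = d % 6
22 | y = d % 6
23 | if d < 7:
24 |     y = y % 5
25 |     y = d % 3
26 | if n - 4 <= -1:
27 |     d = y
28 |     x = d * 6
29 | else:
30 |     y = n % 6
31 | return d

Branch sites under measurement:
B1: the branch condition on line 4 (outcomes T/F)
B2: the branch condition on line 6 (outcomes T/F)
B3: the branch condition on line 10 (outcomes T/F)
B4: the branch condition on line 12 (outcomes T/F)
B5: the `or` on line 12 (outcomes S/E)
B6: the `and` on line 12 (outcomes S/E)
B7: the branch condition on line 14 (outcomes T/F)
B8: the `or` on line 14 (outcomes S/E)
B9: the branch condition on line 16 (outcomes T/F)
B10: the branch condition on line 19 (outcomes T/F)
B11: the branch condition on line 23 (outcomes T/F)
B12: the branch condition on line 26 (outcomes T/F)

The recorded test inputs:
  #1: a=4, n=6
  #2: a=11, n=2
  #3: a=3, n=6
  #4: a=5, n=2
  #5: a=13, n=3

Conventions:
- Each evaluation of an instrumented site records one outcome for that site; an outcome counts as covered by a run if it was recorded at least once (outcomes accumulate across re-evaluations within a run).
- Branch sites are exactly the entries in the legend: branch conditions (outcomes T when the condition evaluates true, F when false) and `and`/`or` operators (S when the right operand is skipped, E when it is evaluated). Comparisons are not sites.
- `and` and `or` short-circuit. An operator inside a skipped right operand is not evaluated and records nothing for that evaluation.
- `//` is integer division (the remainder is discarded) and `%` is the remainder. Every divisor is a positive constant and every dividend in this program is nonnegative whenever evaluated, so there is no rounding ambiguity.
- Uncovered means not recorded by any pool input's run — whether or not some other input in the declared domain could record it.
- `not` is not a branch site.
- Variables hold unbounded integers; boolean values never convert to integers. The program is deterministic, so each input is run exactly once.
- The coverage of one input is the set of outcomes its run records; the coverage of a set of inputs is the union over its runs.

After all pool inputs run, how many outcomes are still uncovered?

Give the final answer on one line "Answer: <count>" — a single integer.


input #1 (a=4, n=6): events B1->F, B2->T, B3->T, B5->E, B6->S, B4->F, B8->E, B7->F, B9->T, B10->F, B11->T, B12->F; covers B1=F, B2=T, B3=T, B4=F, B5=E, B6=S, B7=F, B8=E, B9=T, B10=F, B11=T, B12=F
input #2 (a=11, n=2): events B1->T, B3->T, B5->S, B4->T, B10->T, B11->F, B12->T; covers B1=T, B3=T, B4=T, B5=S, B10=T, B11=F, B12=T
input #3 (a=3, n=6): events B1->F, B2->T, B3->T, B5->E, B6->S, B4->F, B8->E, B7->F, B9->T, B10->F, B11->T, B12->F; covers B1=F, B2=T, B3=T, B4=F, B5=E, B6=S, B7=F, B8=E, B9=T, B10=F, B11=T, B12=F
input #4 (a=5, n=2): events B1->T, B3->T, B5->S, B4->T, B10->F, B11->T, B12->T; covers B1=T, B3=T, B4=T, B5=S, B10=F, B11=T, B12=T
input #5 (a=13, n=3): events B1->T, B3->T, B5->S, B4->T, B10->T, B11->F, B12->T; covers B1=T, B3=T, B4=T, B5=S, B10=T, B11=F, B12=T
union over the pool: B1=T, B1=F, B2=T, B3=T, B4=T, B4=F, B5=S, B5=E, B6=S, B7=F, B8=E, B9=T, B10=T, B10=F, B11=T, B11=F, B12=T, B12=F
uncovered (6 of 24): B2=F, B3=F, B6=E, B7=T, B8=S, B9=F
Answer: 6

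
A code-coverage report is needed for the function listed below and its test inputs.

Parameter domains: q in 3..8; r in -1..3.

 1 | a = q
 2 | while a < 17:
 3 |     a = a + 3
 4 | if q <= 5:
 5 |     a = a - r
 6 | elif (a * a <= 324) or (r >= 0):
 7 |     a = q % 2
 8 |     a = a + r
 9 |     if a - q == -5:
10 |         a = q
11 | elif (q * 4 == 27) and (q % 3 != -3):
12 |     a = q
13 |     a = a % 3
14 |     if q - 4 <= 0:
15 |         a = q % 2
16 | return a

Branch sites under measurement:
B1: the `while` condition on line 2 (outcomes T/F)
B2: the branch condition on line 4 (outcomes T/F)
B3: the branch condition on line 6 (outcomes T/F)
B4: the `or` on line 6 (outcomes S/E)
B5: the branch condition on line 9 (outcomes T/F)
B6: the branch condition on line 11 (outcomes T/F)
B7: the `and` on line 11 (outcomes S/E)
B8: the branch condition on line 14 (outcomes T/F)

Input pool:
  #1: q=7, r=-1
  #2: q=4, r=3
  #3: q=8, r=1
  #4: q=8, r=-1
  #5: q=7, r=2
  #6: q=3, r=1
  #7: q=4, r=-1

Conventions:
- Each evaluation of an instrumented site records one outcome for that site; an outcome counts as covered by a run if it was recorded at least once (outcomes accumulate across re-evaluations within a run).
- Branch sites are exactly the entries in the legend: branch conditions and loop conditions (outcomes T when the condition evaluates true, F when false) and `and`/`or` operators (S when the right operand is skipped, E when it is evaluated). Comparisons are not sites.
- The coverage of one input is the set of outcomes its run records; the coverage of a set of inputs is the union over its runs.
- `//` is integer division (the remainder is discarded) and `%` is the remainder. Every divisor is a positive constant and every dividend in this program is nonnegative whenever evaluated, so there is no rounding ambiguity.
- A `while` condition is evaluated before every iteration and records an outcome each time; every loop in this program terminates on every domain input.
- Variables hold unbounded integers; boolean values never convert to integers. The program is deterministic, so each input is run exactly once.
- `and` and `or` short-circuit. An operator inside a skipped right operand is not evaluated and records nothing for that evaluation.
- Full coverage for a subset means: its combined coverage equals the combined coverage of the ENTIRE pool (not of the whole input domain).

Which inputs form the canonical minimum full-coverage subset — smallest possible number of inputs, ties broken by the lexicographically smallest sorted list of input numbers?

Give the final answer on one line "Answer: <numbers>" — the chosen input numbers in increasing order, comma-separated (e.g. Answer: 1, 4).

run #1 (q=7, r=-1) runs B1->T, B1->T, B1->T, B1->T, B1->F, B2->F, B4->E, B3->F, B7->S, B6->F; records B1=T, B1=F, B2=F, B3=F, B4=E, B6=F, B7=S
run #2 (q=4, r=3) runs B1->T, B1->T, B1->T, B1->T, B1->T, B1->F, B2->T; records B1=T, B1=F, B2=T
run #3 (q=8, r=1) runs B1->T, B1->T, B1->T, B1->F, B2->F, B4->S, B3->T, B5->F; records B1=T, B1=F, B2=F, B3=T, B4=S, B5=F
run #4 (q=8, r=-1) runs B1->T, B1->T, B1->T, B1->F, B2->F, B4->S, B3->T, B5->F; records B1=T, B1=F, B2=F, B3=T, B4=S, B5=F
run #5 (q=7, r=2) runs B1->T, B1->T, B1->T, B1->T, B1->F, B2->F, B4->E, B3->T, B5->F; records B1=T, B1=F, B2=F, B3=T, B4=E, B5=F
run #6 (q=3, r=1) runs B1->T, B1->T, B1->T, B1->T, B1->T, B1->F, B2->T; records B1=T, B1=F, B2=T
run #7 (q=4, r=-1) runs B1->T, B1->T, B1->T, B1->T, B1->T, B1->F, B2->T; records B1=T, B1=F, B2=T
union over all inputs: B1=T, B1=F, B2=T, B2=F, B3=T, B3=F, B4=S, B4=E, B5=F, B6=F, B7=S (11 outcomes)
checked all size-1 subsets: none covers 11 outcomes (max 7/11)
checked all size-2 subsets: none covers 11 outcomes (max 10/11)
the canonical winner is {1, 2, 3}: size 3, full 11-outcome coverage, earliest index list among size-3 covers

Answer: 1, 2, 3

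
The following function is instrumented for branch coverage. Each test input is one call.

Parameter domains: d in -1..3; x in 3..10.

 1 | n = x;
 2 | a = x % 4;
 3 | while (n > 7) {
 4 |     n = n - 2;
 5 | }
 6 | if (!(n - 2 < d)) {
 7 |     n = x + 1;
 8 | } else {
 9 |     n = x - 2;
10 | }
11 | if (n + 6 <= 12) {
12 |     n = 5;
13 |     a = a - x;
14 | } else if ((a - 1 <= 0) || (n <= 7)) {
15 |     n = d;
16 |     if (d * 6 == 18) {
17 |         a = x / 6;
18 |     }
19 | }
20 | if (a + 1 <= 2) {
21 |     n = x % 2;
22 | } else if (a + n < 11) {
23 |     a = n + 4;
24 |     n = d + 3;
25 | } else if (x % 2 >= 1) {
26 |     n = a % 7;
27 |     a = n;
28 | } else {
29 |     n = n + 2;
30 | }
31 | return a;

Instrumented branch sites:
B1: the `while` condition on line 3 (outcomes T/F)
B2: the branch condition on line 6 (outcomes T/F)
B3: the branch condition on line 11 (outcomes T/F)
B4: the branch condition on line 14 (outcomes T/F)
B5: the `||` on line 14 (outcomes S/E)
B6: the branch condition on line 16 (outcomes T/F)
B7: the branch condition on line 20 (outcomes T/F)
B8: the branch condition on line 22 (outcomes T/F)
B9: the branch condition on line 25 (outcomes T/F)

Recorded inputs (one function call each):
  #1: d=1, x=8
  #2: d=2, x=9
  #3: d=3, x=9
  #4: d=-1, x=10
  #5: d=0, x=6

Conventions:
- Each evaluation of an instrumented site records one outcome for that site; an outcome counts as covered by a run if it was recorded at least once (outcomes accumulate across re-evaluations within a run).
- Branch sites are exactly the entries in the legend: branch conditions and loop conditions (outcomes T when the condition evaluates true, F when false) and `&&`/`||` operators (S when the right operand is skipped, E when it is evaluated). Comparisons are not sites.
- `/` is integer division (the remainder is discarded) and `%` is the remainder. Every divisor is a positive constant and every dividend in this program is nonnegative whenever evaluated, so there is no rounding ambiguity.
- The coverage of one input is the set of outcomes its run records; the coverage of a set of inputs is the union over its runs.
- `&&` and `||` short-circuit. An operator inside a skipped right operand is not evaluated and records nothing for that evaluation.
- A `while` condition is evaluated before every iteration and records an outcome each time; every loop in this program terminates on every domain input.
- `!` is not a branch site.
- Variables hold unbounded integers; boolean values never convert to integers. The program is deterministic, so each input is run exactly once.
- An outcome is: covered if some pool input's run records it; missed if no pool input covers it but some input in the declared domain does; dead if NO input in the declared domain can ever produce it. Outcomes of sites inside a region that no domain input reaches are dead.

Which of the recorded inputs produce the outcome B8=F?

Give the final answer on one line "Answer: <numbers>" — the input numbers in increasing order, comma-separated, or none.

input #1 (d=1, x=8): does not record B8=F
input #2 (d=2, x=9): does not record B8=F
input #3 (d=3, x=9): does not record B8=F
input #4 (d=-1, x=10): records B8=F
input #5 (d=0, x=6): does not record B8=F

Answer: 4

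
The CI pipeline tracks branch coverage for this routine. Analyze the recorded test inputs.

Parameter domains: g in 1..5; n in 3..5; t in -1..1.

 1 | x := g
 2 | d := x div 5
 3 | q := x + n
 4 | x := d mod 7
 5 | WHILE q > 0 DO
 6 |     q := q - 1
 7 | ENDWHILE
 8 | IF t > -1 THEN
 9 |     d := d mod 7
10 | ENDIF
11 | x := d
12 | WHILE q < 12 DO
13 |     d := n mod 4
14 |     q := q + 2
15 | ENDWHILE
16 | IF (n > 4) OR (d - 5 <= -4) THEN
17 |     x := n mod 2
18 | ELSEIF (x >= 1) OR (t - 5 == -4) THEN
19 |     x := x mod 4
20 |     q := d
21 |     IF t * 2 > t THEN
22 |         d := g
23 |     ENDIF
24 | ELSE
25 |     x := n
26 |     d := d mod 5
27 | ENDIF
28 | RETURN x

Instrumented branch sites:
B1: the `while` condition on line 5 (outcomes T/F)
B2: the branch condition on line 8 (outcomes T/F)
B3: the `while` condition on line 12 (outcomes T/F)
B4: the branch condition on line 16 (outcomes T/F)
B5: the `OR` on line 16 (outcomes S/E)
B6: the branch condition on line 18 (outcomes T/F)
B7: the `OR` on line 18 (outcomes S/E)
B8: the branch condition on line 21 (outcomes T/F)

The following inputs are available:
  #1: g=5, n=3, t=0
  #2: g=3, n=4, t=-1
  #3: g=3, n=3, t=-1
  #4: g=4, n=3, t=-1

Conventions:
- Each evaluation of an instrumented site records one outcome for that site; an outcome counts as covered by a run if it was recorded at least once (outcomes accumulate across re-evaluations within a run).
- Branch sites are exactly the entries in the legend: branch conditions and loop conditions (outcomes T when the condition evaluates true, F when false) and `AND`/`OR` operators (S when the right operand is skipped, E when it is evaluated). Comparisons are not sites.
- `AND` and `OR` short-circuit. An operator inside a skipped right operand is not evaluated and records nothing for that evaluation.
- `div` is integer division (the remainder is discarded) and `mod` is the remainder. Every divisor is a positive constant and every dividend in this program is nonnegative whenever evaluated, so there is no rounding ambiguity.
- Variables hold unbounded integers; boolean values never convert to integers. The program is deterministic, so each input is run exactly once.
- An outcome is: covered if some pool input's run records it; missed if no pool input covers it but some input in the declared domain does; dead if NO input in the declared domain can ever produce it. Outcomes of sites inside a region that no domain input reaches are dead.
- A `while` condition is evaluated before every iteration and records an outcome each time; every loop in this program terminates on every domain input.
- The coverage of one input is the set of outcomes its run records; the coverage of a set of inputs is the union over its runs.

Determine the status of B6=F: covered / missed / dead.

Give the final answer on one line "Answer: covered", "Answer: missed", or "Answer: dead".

B6=F is recorded by pool input(s) 3, 4 -> covered

Answer: covered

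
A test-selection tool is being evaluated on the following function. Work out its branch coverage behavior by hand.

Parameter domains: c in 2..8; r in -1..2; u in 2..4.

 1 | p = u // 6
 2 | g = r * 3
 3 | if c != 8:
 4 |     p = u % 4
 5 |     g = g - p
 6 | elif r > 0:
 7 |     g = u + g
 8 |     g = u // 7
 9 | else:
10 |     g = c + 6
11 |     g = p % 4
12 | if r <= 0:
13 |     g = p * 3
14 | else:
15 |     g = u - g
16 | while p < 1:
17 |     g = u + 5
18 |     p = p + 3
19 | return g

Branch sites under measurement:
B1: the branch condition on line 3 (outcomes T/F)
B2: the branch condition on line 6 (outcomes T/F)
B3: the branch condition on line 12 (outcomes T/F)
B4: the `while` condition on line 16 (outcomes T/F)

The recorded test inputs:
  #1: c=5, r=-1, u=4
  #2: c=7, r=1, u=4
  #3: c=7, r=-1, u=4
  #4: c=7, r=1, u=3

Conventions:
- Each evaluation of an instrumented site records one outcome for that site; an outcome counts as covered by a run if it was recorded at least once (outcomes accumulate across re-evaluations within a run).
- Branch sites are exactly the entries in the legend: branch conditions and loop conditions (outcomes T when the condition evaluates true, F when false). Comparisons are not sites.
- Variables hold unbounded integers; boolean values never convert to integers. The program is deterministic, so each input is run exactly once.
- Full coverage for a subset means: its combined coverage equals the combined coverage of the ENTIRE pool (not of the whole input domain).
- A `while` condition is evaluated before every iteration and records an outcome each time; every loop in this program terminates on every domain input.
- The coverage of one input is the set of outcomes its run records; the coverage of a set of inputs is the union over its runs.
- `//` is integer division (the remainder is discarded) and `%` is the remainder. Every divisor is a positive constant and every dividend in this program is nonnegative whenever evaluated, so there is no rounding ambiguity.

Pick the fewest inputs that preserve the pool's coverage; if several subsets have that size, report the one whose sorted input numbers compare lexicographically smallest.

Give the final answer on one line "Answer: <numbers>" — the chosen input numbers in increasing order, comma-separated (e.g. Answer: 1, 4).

test 1 (c=5, r=-1, u=4) hits B1=T, B3=T, B4=T, B4=F
test 2 (c=7, r=1, u=4) hits B1=T, B3=F, B4=T, B4=F
test 3 (c=7, r=-1, u=4) hits B1=T, B3=T, B4=T, B4=F
test 4 (c=7, r=1, u=3) hits B1=T, B3=F, B4=F
the full pool covers 5 outcomes: B1=T, B3=T, B3=F, B4=T, B4=F
size 1 is not enough: best union over all size-1 subsets is 4/5
the canonical winner is {1, 2}: size 2, full 5-outcome coverage, earliest index list among size-2 covers

Answer: 1, 2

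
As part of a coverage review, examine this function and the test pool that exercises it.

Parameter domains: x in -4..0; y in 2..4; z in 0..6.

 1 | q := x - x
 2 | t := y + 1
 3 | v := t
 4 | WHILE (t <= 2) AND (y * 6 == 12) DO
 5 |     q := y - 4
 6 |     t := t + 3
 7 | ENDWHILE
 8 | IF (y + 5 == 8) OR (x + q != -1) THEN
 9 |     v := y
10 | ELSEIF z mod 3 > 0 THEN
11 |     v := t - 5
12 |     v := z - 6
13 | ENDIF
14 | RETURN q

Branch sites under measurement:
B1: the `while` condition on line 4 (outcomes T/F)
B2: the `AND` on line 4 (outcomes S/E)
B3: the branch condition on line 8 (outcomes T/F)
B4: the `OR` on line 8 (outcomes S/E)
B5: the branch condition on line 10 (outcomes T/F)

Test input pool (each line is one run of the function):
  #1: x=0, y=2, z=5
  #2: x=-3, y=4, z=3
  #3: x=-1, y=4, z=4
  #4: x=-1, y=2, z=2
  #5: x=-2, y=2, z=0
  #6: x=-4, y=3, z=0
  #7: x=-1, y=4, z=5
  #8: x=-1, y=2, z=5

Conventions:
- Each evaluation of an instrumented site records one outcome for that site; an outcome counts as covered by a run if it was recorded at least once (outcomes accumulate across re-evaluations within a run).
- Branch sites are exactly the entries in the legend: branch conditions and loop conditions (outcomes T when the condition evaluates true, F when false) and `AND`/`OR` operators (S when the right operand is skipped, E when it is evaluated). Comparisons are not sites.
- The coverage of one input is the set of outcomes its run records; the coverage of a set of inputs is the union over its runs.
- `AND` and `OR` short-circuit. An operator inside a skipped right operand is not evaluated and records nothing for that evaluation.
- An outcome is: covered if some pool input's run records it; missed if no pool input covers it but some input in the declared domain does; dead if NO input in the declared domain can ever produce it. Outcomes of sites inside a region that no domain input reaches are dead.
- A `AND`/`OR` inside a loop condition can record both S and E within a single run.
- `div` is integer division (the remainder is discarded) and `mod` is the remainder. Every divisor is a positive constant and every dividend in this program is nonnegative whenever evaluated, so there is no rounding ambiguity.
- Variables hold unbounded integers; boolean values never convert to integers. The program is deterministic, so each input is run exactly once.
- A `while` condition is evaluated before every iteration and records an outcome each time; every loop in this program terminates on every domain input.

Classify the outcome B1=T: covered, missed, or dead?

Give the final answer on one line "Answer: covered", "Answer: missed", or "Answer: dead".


no pool input records B1=T
checking all 105 inputs in the declared domain: B1=T is never recorded -> dead
Answer: dead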